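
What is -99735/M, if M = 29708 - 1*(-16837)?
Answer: -6649/3103 ≈ -2.1428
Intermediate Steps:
M = 46545 (M = 29708 + 16837 = 46545)
-99735/M = -99735/46545 = -99735*1/46545 = -6649/3103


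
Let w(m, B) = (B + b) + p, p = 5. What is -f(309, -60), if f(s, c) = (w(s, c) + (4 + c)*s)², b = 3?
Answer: -301230736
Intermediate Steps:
w(m, B) = 8 + B (w(m, B) = (B + 3) + 5 = (3 + B) + 5 = 8 + B)
f(s, c) = (8 + c + s*(4 + c))² (f(s, c) = ((8 + c) + (4 + c)*s)² = ((8 + c) + s*(4 + c))² = (8 + c + s*(4 + c))²)
-f(309, -60) = -(8 - 60 + 4*309 - 60*309)² = -(8 - 60 + 1236 - 18540)² = -1*(-17356)² = -1*301230736 = -301230736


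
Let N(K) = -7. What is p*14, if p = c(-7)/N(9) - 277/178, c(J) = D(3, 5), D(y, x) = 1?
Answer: -2117/89 ≈ -23.787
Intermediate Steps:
c(J) = 1
p = -2117/1246 (p = 1/(-7) - 277/178 = 1*(-⅐) - 277*1/178 = -⅐ - 277/178 = -2117/1246 ≈ -1.6990)
p*14 = -2117/1246*14 = -2117/89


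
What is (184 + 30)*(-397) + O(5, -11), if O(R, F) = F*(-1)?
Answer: -84947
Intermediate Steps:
O(R, F) = -F
(184 + 30)*(-397) + O(5, -11) = (184 + 30)*(-397) - 1*(-11) = 214*(-397) + 11 = -84958 + 11 = -84947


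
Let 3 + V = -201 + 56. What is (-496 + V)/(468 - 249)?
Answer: -644/219 ≈ -2.9406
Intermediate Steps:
V = -148 (V = -3 + (-201 + 56) = -3 - 145 = -148)
(-496 + V)/(468 - 249) = (-496 - 148)/(468 - 249) = -644/219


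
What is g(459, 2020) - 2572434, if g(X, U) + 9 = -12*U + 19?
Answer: -2596664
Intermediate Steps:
g(X, U) = 10 - 12*U (g(X, U) = -9 + (-12*U + 19) = -9 + (19 - 12*U) = 10 - 12*U)
g(459, 2020) - 2572434 = (10 - 12*2020) - 2572434 = (10 - 24240) - 2572434 = -24230 - 2572434 = -2596664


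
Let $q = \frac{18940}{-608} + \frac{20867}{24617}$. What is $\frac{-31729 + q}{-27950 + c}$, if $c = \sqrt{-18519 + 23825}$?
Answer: $\frac{1660739448101825}{1461535580677048} + \frac{118836454247 \sqrt{5306}}{2923071161354096} \approx 1.1393$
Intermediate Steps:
$c = \sqrt{5306} \approx 72.842$
$q = - \frac{113389711}{3741784}$ ($q = 18940 \left(- \frac{1}{608}\right) + 20867 \cdot \frac{1}{24617} = - \frac{4735}{152} + \frac{20867}{24617} = - \frac{113389711}{3741784} \approx -30.304$)
$\frac{-31729 + q}{-27950 + c} = \frac{-31729 - \frac{113389711}{3741784}}{-27950 + \sqrt{5306}} = - \frac{118836454247}{3741784 \left(-27950 + \sqrt{5306}\right)}$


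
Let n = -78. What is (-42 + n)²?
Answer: 14400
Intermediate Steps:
(-42 + n)² = (-42 - 78)² = (-120)² = 14400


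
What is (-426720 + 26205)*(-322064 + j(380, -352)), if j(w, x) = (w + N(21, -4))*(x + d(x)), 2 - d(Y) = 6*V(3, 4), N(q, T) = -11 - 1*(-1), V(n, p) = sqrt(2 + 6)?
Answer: 180858155460 + 1778286600*sqrt(2) ≈ 1.8337e+11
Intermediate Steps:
V(n, p) = 2*sqrt(2) (V(n, p) = sqrt(8) = 2*sqrt(2))
N(q, T) = -10 (N(q, T) = -11 + 1 = -10)
d(Y) = 2 - 12*sqrt(2) (d(Y) = 2 - 6*2*sqrt(2) = 2 - 12*sqrt(2))
j(w, x) = (-10 + w)*(2 + x - 12*sqrt(2)) (j(w, x) = (w - 10)*(x + (2 - 12*sqrt(2))) = (-10 + w)*(2 + x - 12*sqrt(2)))
(-426720 + 26205)*(-322064 + j(380, -352)) = (-426720 + 26205)*(-322064 + (-20 - 10*(-352) + 120*sqrt(2) + 380*(-352) + 2*380*(1 - 6*sqrt(2)))) = -400515*(-322064 + (-20 + 3520 + 120*sqrt(2) - 133760 + (760 - 4560*sqrt(2)))) = -400515*(-322064 + (-129500 - 4440*sqrt(2))) = -400515*(-451564 - 4440*sqrt(2)) = 180858155460 + 1778286600*sqrt(2)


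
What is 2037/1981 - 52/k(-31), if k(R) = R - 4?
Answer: 24901/9905 ≈ 2.5140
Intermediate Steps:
k(R) = -4 + R
2037/1981 - 52/k(-31) = 2037/1981 - 52/(-4 - 31) = 2037*(1/1981) - 52/(-35) = 291/283 - 52*(-1/35) = 291/283 + 52/35 = 24901/9905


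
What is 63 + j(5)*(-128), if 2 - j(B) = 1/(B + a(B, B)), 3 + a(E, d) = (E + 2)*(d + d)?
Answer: -1721/9 ≈ -191.22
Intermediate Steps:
a(E, d) = -3 + 2*d*(2 + E) (a(E, d) = -3 + (E + 2)*(d + d) = -3 + (2 + E)*(2*d) = -3 + 2*d*(2 + E))
j(B) = 2 - 1/(-3 + 2*B**2 + 5*B) (j(B) = 2 - 1/(B + (-3 + 4*B + 2*B*B)) = 2 - 1/(B + (-3 + 4*B + 2*B**2)) = 2 - 1/(B + (-3 + 2*B**2 + 4*B)) = 2 - 1/(-3 + 2*B**2 + 5*B))
63 + j(5)*(-128) = 63 + ((-7 + 4*5**2 + 10*5)/(-3 + 2*5**2 + 5*5))*(-128) = 63 + ((-7 + 4*25 + 50)/(-3 + 2*25 + 25))*(-128) = 63 + ((-7 + 100 + 50)/(-3 + 50 + 25))*(-128) = 63 + (143/72)*(-128) = 63 - 2288/9 = -1721/9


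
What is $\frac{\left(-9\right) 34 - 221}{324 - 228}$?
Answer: $- \frac{527}{96} \approx -5.4896$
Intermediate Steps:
$\frac{\left(-9\right) 34 - 221}{324 - 228} = \frac{-306 - 221}{96} = \left(-527\right) \frac{1}{96} = - \frac{527}{96}$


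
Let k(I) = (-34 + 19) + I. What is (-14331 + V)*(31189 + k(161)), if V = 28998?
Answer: 459590445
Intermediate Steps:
k(I) = -15 + I
(-14331 + V)*(31189 + k(161)) = (-14331 + 28998)*(31189 + (-15 + 161)) = 14667*(31189 + 146) = 14667*31335 = 459590445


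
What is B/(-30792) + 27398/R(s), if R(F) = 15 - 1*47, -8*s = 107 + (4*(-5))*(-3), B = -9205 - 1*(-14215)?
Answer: -17579157/20528 ≈ -856.35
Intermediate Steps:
B = 5010 (B = -9205 + 14215 = 5010)
s = -167/8 (s = -(107 + (4*(-5))*(-3))/8 = -(107 - 20*(-3))/8 = -(107 + 60)/8 = -1/8*167 = -167/8 ≈ -20.875)
R(F) = -32 (R(F) = 15 - 47 = -32)
B/(-30792) + 27398/R(s) = 5010/(-30792) + 27398/(-32) = 5010*(-1/30792) + 27398*(-1/32) = -835/5132 - 13699/16 = -17579157/20528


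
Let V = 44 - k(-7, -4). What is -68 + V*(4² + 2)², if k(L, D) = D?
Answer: 15484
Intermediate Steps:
V = 48 (V = 44 - 1*(-4) = 44 + 4 = 48)
-68 + V*(4² + 2)² = -68 + 48*(4² + 2)² = -68 + 48*(16 + 2)² = -68 + 48*18² = -68 + 48*324 = -68 + 15552 = 15484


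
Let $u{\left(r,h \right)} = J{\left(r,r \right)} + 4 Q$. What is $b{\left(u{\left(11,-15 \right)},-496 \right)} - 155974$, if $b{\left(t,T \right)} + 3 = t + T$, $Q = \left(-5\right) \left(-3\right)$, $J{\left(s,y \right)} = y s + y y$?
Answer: $-156171$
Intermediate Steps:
$J{\left(s,y \right)} = y^{2} + s y$ ($J{\left(s,y \right)} = s y + y^{2} = y^{2} + s y$)
$Q = 15$
$u{\left(r,h \right)} = 60 + 2 r^{2}$ ($u{\left(r,h \right)} = r \left(r + r\right) + 4 \cdot 15 = r 2 r + 60 = 2 r^{2} + 60 = 60 + 2 r^{2}$)
$b{\left(t,T \right)} = -3 + T + t$ ($b{\left(t,T \right)} = -3 + \left(t + T\right) = -3 + \left(T + t\right) = -3 + T + t$)
$b{\left(u{\left(11,-15 \right)},-496 \right)} - 155974 = \left(-3 - 496 + \left(60 + 2 \cdot 11^{2}\right)\right) - 155974 = \left(-3 - 496 + \left(60 + 2 \cdot 121\right)\right) - 155974 = \left(-3 - 496 + \left(60 + 242\right)\right) - 155974 = \left(-3 - 496 + 302\right) - 155974 = -197 - 155974 = -156171$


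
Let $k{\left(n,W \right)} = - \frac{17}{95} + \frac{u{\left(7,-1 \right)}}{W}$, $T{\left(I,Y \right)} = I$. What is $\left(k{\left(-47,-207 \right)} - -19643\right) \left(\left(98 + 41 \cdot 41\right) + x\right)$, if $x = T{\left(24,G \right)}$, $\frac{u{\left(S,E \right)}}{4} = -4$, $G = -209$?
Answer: $\frac{232152835196}{6555} \approx 3.5416 \cdot 10^{7}$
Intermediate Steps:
$u{\left(S,E \right)} = -16$ ($u{\left(S,E \right)} = 4 \left(-4\right) = -16$)
$x = 24$
$k{\left(n,W \right)} = - \frac{17}{95} - \frac{16}{W}$
$\left(k{\left(-47,-207 \right)} - -19643\right) \left(\left(98 + 41 \cdot 41\right) + x\right) = \left(\left(- \frac{17}{95} - \frac{16}{-207}\right) - -19643\right) \left(\left(98 + 41 \cdot 41\right) + 24\right) = \left(\left(- \frac{17}{95} - - \frac{16}{207}\right) + 19643\right) \left(\left(98 + 1681\right) + 24\right) = \left(\left(- \frac{17}{95} + \frac{16}{207}\right) + 19643\right) \left(1779 + 24\right) = \left(- \frac{1999}{19665} + 19643\right) 1803 = \frac{386277596}{19665} \cdot 1803 = \frac{232152835196}{6555}$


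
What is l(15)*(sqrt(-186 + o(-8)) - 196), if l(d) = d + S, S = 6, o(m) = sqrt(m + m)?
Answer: -4116 + 21*sqrt(-186 + 4*I) ≈ -4112.9 + 286.42*I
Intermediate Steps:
o(m) = sqrt(2)*sqrt(m) (o(m) = sqrt(2*m) = sqrt(2)*sqrt(m))
l(d) = 6 + d (l(d) = d + 6 = 6 + d)
l(15)*(sqrt(-186 + o(-8)) - 196) = (6 + 15)*(sqrt(-186 + sqrt(2)*sqrt(-8)) - 196) = 21*(sqrt(-186 + sqrt(2)*(2*I*sqrt(2))) - 196) = 21*(sqrt(-186 + 4*I) - 196) = 21*(-196 + sqrt(-186 + 4*I)) = -4116 + 21*sqrt(-186 + 4*I)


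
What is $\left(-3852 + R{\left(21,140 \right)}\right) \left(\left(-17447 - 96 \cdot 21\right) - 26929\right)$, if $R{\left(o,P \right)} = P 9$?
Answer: $120248064$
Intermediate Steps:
$R{\left(o,P \right)} = 9 P$
$\left(-3852 + R{\left(21,140 \right)}\right) \left(\left(-17447 - 96 \cdot 21\right) - 26929\right) = \left(-3852 + 9 \cdot 140\right) \left(\left(-17447 - 96 \cdot 21\right) - 26929\right) = \left(-3852 + 1260\right) \left(\left(-17447 - 2016\right) - 26929\right) = - 2592 \left(\left(-17447 - 2016\right) - 26929\right) = - 2592 \left(-19463 - 26929\right) = \left(-2592\right) \left(-46392\right) = 120248064$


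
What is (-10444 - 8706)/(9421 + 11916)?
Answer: -19150/21337 ≈ -0.89750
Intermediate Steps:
(-10444 - 8706)/(9421 + 11916) = -19150/21337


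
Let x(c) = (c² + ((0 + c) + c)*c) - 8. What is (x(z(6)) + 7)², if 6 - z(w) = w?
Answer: 1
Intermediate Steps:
z(w) = 6 - w
x(c) = -8 + 3*c² (x(c) = (c² + (c + c)*c) - 8 = (c² + (2*c)*c) - 8 = (c² + 2*c²) - 8 = 3*c² - 8 = -8 + 3*c²)
(x(z(6)) + 7)² = ((-8 + 3*(6 - 1*6)²) + 7)² = ((-8 + 3*(6 - 6)²) + 7)² = ((-8 + 3*0²) + 7)² = ((-8 + 3*0) + 7)² = ((-8 + 0) + 7)² = (-8 + 7)² = (-1)² = 1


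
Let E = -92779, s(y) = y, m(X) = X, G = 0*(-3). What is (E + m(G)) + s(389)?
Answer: -92390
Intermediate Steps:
G = 0
(E + m(G)) + s(389) = (-92779 + 0) + 389 = -92779 + 389 = -92390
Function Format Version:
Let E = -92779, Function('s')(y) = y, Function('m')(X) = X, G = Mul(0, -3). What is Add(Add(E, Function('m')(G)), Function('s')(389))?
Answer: -92390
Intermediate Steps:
G = 0
Add(Add(E, Function('m')(G)), Function('s')(389)) = Add(Add(-92779, 0), 389) = Add(-92779, 389) = -92390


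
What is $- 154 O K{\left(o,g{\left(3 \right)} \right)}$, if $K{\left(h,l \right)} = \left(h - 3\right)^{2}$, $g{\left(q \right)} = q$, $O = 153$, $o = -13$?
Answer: $-6031872$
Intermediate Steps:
$K{\left(h,l \right)} = \left(-3 + h\right)^{2}$
$- 154 O K{\left(o,g{\left(3 \right)} \right)} = \left(-154\right) 153 \left(-3 - 13\right)^{2} = - 23562 \left(-16\right)^{2} = \left(-23562\right) 256 = -6031872$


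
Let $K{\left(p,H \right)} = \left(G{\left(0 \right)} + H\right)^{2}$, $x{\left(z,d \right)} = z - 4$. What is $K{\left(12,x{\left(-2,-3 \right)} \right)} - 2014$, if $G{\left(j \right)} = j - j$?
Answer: $-1978$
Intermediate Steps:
$G{\left(j \right)} = 0$
$x{\left(z,d \right)} = -4 + z$
$K{\left(p,H \right)} = H^{2}$ ($K{\left(p,H \right)} = \left(0 + H\right)^{2} = H^{2}$)
$K{\left(12,x{\left(-2,-3 \right)} \right)} - 2014 = \left(-4 - 2\right)^{2} - 2014 = \left(-6\right)^{2} - 2014 = 36 - 2014 = -1978$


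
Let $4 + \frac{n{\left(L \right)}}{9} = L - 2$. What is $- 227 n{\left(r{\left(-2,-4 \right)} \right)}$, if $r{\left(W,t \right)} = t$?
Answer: $20430$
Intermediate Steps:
$n{\left(L \right)} = -54 + 9 L$ ($n{\left(L \right)} = -36 + 9 \left(L - 2\right) = -36 + 9 \left(-2 + L\right) = -36 + \left(-18 + 9 L\right) = -54 + 9 L$)
$- 227 n{\left(r{\left(-2,-4 \right)} \right)} = - 227 \left(-54 + 9 \left(-4\right)\right) = - 227 \left(-54 - 36\right) = \left(-227\right) \left(-90\right) = 20430$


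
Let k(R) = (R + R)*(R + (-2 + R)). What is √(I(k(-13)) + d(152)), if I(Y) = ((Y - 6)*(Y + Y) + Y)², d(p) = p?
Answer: 2*√276654960438 ≈ 1.0520e+6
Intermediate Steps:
k(R) = 2*R*(-2 + 2*R) (k(R) = (2*R)*(-2 + 2*R) = 2*R*(-2 + 2*R))
I(Y) = (Y + 2*Y*(-6 + Y))² (I(Y) = ((-6 + Y)*(2*Y) + Y)² = (2*Y*(-6 + Y) + Y)² = (Y + 2*Y*(-6 + Y))²)
√(I(k(-13)) + d(152)) = √((4*(-13)*(-1 - 13))²*(-11 + 2*(4*(-13)*(-1 - 13)))² + 152) = √((4*(-13)*(-14))²*(-11 + 2*(4*(-13)*(-14)))² + 152) = √(728²*(-11 + 2*728)² + 152) = √(529984*(-11 + 1456)² + 152) = √(529984*1445² + 152) = √(529984*2088025 + 152) = √(1106619841600 + 152) = √1106619841752 = 2*√276654960438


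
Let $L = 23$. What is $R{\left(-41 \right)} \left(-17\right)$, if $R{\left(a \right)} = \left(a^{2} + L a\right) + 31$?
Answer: $-13073$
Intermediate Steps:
$R{\left(a \right)} = 31 + a^{2} + 23 a$ ($R{\left(a \right)} = \left(a^{2} + 23 a\right) + 31 = 31 + a^{2} + 23 a$)
$R{\left(-41 \right)} \left(-17\right) = \left(31 + \left(-41\right)^{2} + 23 \left(-41\right)\right) \left(-17\right) = \left(31 + 1681 - 943\right) \left(-17\right) = 769 \left(-17\right) = -13073$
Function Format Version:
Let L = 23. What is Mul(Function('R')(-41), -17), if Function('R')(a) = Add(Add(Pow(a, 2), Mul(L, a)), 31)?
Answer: -13073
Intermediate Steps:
Function('R')(a) = Add(31, Pow(a, 2), Mul(23, a)) (Function('R')(a) = Add(Add(Pow(a, 2), Mul(23, a)), 31) = Add(31, Pow(a, 2), Mul(23, a)))
Mul(Function('R')(-41), -17) = Mul(Add(31, Pow(-41, 2), Mul(23, -41)), -17) = Mul(Add(31, 1681, -943), -17) = Mul(769, -17) = -13073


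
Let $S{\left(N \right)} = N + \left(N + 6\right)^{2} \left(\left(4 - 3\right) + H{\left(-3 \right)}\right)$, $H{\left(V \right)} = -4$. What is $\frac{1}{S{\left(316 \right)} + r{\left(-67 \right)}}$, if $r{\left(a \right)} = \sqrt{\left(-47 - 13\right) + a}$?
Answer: $- \frac{310736}{96556861823} - \frac{i \sqrt{127}}{96556861823} \approx -3.2182 \cdot 10^{-6} - 1.1671 \cdot 10^{-10} i$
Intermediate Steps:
$r{\left(a \right)} = \sqrt{-60 + a}$ ($r{\left(a \right)} = \sqrt{\left(-47 - 13\right) + a} = \sqrt{-60 + a}$)
$S{\left(N \right)} = N - 3 \left(6 + N\right)^{2}$ ($S{\left(N \right)} = N + \left(N + 6\right)^{2} \left(\left(4 - 3\right) - 4\right) = N + \left(6 + N\right)^{2} \left(1 - 4\right) = N + \left(6 + N\right)^{2} \left(-3\right) = N - 3 \left(6 + N\right)^{2}$)
$\frac{1}{S{\left(316 \right)} + r{\left(-67 \right)}} = \frac{1}{\left(316 - 3 \left(6 + 316\right)^{2}\right) + \sqrt{-60 - 67}} = \frac{1}{\left(316 - 3 \cdot 322^{2}\right) + \sqrt{-127}} = \frac{1}{\left(316 - 311052\right) + i \sqrt{127}} = \frac{1}{-310736 + i \sqrt{127}}$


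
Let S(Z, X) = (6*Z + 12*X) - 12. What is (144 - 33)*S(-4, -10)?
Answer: -17316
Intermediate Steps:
S(Z, X) = -12 + 6*Z + 12*X
(144 - 33)*S(-4, -10) = (144 - 33)*(-12 + 6*(-4) + 12*(-10)) = 111*(-12 - 24 - 120) = 111*(-156) = -17316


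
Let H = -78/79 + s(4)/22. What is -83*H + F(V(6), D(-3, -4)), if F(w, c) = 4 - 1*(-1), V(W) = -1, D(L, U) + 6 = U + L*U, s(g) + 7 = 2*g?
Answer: 144561/1738 ≈ 83.177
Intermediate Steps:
s(g) = -7 + 2*g
D(L, U) = -6 + U + L*U (D(L, U) = -6 + (U + L*U) = -6 + U + L*U)
F(w, c) = 5 (F(w, c) = 4 + 1 = 5)
H = -1637/1738 (H = -78/79 + (-7 + 2*4)/22 = -78*1/79 + (-7 + 8)*(1/22) = -78/79 + 1*(1/22) = -78/79 + 1/22 = -1637/1738 ≈ -0.94189)
-83*H + F(V(6), D(-3, -4)) = -83*(-1637/1738) + 5 = 135871/1738 + 5 = 144561/1738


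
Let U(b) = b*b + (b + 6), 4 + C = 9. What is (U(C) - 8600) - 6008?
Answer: -14572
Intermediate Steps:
C = 5 (C = -4 + 9 = 5)
U(b) = 6 + b + b² (U(b) = b² + (6 + b) = 6 + b + b²)
(U(C) - 8600) - 6008 = ((6 + 5 + 5²) - 8600) - 6008 = ((6 + 5 + 25) - 8600) - 6008 = (36 - 8600) - 6008 = -8564 - 6008 = -14572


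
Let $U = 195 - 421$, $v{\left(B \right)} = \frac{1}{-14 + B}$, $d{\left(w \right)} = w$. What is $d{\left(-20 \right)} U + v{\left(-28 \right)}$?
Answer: $\frac{189839}{42} \approx 4520.0$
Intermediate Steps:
$U = -226$ ($U = 195 - 421 = -226$)
$d{\left(-20 \right)} U + v{\left(-28 \right)} = \left(-20\right) \left(-226\right) + \frac{1}{-14 - 28} = 4520 + \frac{1}{-42} = 4520 - \frac{1}{42} = \frac{189839}{42}$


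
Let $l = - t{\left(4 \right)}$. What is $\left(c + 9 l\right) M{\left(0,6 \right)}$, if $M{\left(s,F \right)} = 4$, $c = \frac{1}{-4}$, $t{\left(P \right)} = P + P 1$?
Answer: $-289$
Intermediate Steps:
$t{\left(P \right)} = 2 P$ ($t{\left(P \right)} = P + P = 2 P$)
$c = - \frac{1}{4} \approx -0.25$
$l = -8$ ($l = - 2 \cdot 4 = \left(-1\right) 8 = -8$)
$\left(c + 9 l\right) M{\left(0,6 \right)} = \left(- \frac{1}{4} + 9 \left(-8\right)\right) 4 = \left(- \frac{1}{4} - 72\right) 4 = \left(- \frac{289}{4}\right) 4 = -289$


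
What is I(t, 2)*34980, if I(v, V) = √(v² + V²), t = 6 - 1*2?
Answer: 69960*√5 ≈ 1.5644e+5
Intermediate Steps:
t = 4 (t = 6 - 2 = 4)
I(v, V) = √(V² + v²)
I(t, 2)*34980 = √(2² + 4²)*34980 = √(4 + 16)*34980 = √20*34980 = (2*√5)*34980 = 69960*√5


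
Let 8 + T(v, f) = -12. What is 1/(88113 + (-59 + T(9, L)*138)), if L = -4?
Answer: 1/85294 ≈ 1.1724e-5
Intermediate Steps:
T(v, f) = -20 (T(v, f) = -8 - 12 = -20)
1/(88113 + (-59 + T(9, L)*138)) = 1/(88113 + (-59 - 20*138)) = 1/(88113 + (-59 - 2760)) = 1/(88113 - 2819) = 1/85294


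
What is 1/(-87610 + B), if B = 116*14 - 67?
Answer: -1/86053 ≈ -1.1621e-5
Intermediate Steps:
B = 1557 (B = 1624 - 67 = 1557)
1/(-87610 + B) = 1/(-87610 + 1557) = 1/(-86053) = -1/86053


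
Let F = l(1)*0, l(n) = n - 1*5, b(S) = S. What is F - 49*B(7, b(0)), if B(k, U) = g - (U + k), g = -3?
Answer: 490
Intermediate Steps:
B(k, U) = -3 - U - k (B(k, U) = -3 - (U + k) = -3 + (-U - k) = -3 - U - k)
l(n) = -5 + n (l(n) = n - 5 = -5 + n)
F = 0 (F = (-5 + 1)*0 = -4*0 = 0)
F - 49*B(7, b(0)) = 0 - 49*(-3 - 1*0 - 1*7) = 0 - 49*(-3 + 0 - 7) = 0 - 49*(-10) = 0 + 490 = 490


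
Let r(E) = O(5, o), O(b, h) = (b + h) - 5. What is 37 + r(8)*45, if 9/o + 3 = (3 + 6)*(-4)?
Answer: 346/13 ≈ 26.615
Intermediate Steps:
o = -3/13 (o = 9/(-3 + (3 + 6)*(-4)) = 9/(-3 + 9*(-4)) = 9/(-3 - 36) = 9/(-39) = 9*(-1/39) = -3/13 ≈ -0.23077)
O(b, h) = -5 + b + h
r(E) = -3/13 (r(E) = -5 + 5 - 3/13 = -3/13)
37 + r(8)*45 = 37 - 3/13*45 = 37 - 135/13 = 346/13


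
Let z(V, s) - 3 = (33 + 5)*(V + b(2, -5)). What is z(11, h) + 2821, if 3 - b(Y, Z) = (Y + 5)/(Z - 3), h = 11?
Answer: 13557/4 ≈ 3389.3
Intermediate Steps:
b(Y, Z) = 3 - (5 + Y)/(-3 + Z) (b(Y, Z) = 3 - (Y + 5)/(Z - 3) = 3 - (5 + Y)/(-3 + Z))
z(V, s) = 601/4 + 38*V (z(V, s) = 3 + (33 + 5)*(V + (-14 - 1*2 + 3*(-5))/(-3 - 5)) = 3 + 38*(V + (-14 - 2 - 15)/(-8)) = 3 + 38*(V - ⅛*(-31)) = 3 + 38*(V + 31/8) = 3 + 38*(31/8 + V) = 3 + (589/4 + 38*V) = 601/4 + 38*V)
z(11, h) + 2821 = (601/4 + 38*11) + 2821 = (601/4 + 418) + 2821 = 2273/4 + 2821 = 13557/4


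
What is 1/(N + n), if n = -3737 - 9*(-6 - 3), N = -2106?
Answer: -1/5762 ≈ -0.00017355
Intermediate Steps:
n = -3656 (n = -3737 - 9*(-9) = -3737 + 81 = -3656)
1/(N + n) = 1/(-2106 - 3656) = 1/(-5762) = -1/5762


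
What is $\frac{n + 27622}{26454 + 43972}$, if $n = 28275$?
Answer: $\frac{55897}{70426} \approx 0.7937$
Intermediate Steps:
$\frac{n + 27622}{26454 + 43972} = \frac{28275 + 27622}{26454 + 43972} = \frac{55897}{70426}$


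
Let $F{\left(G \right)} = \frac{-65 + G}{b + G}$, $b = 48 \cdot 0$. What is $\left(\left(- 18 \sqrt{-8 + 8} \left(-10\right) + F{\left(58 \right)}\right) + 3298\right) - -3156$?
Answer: $\frac{374325}{58} \approx 6453.9$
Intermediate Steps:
$b = 0$
$F{\left(G \right)} = \frac{-65 + G}{G}$ ($F{\left(G \right)} = \frac{-65 + G}{0 + G} = \frac{-65 + G}{G}$)
$\left(\left(- 18 \sqrt{-8 + 8} \left(-10\right) + F{\left(58 \right)}\right) + 3298\right) - -3156 = \left(\left(- 18 \sqrt{-8 + 8} \left(-10\right) + \frac{-65 + 58}{58}\right) + 3298\right) - -3156 = \left(\left(- 18 \sqrt{0} \left(-10\right) + \frac{1}{58} \left(-7\right)\right) + 3298\right) + 3156 = \left(\left(\left(-18\right) 0 \left(-10\right) - \frac{7}{58}\right) + 3298\right) + 3156 = \left(\left(0 \left(-10\right) - \frac{7}{58}\right) + 3298\right) + 3156 = \left(\left(0 - \frac{7}{58}\right) + 3298\right) + 3156 = \left(- \frac{7}{58} + 3298\right) + 3156 = \frac{191277}{58} + 3156 = \frac{374325}{58}$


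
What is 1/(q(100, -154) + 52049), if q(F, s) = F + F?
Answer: 1/52249 ≈ 1.9139e-5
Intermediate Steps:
q(F, s) = 2*F
1/(q(100, -154) + 52049) = 1/(2*100 + 52049) = 1/(200 + 52049) = 1/52249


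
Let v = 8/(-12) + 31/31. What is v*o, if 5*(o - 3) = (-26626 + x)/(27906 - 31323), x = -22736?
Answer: 33539/17085 ≈ 1.9631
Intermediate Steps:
o = 33539/5695 (o = 3 + ((-26626 - 22736)/(27906 - 31323))/5 = 3 + (-49362/(-3417))/5 = 3 + (-49362*(-1/3417))/5 = 3 + (⅕)*(16454/1139) = 3 + 16454/5695 = 33539/5695 ≈ 5.8892)
v = ⅓ (v = 8*(-1/12) + 31*(1/31) = -⅔ + 1 = ⅓ ≈ 0.33333)
v*o = (⅓)*(33539/5695) = 33539/17085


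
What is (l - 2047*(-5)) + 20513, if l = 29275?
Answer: 60023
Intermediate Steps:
(l - 2047*(-5)) + 20513 = (29275 - 2047*(-5)) + 20513 = (29275 + 10235) + 20513 = 39510 + 20513 = 60023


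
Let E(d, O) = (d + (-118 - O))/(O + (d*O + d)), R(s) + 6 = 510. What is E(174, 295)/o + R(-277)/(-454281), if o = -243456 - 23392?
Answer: -2322137013683/2093093582580704 ≈ -0.0011094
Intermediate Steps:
R(s) = 504 (R(s) = -6 + 510 = 504)
o = -266848
E(d, O) = (-118 + d - O)/(O + d + O*d) (E(d, O) = (-118 + d - O)/(O + (O*d + d)) = (-118 + d - O)/(O + (d + O*d)) = (-118 + d - O)/(O + d + O*d))
E(174, 295)/o + R(-277)/(-454281) = ((-118 + 174 - 1*295)/(295 + 174 + 295*174))/(-266848) + 504/(-454281) = ((-118 + 174 - 295)/(295 + 174 + 51330))*(-1/266848) + 504*(-1/454281) = (-239/51799)*(-1/266848) - 168/151427 = ((1/51799)*(-239))*(-1/266848) - 168/151427 = -239/51799*(-1/266848) - 168/151427 = 239/13822459552 - 168/151427 = -2322137013683/2093093582580704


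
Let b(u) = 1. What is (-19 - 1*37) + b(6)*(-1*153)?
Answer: -209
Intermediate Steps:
(-19 - 1*37) + b(6)*(-1*153) = (-19 - 1*37) + 1*(-1*153) = (-19 - 37) + 1*(-153) = -56 - 153 = -209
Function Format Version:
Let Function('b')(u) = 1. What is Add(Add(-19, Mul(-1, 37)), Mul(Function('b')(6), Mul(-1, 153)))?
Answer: -209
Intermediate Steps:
Add(Add(-19, Mul(-1, 37)), Mul(Function('b')(6), Mul(-1, 153))) = Add(Add(-19, Mul(-1, 37)), Mul(1, Mul(-1, 153))) = Add(Add(-19, -37), Mul(1, -153)) = Add(-56, -153) = -209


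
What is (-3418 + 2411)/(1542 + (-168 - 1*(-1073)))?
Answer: -1007/2447 ≈ -0.41152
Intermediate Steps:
(-3418 + 2411)/(1542 + (-168 - 1*(-1073))) = -1007/(1542 + (-168 + 1073)) = -1007/(1542 + 905) = -1007/2447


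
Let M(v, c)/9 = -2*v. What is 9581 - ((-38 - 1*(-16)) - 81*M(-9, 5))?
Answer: 22725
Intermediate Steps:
M(v, c) = -18*v (M(v, c) = 9*(-2*v) = -18*v)
9581 - ((-38 - 1*(-16)) - 81*M(-9, 5)) = 9581 - ((-38 - 1*(-16)) - (-1458)*(-9)) = 9581 - ((-38 + 16) - 81*162) = 9581 - (-22 - 13122) = 9581 - 1*(-13144) = 9581 + 13144 = 22725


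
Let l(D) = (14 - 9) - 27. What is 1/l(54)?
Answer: -1/22 ≈ -0.045455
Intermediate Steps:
l(D) = -22 (l(D) = 5 - 27 = -22)
1/l(54) = 1/(-22) = -1/22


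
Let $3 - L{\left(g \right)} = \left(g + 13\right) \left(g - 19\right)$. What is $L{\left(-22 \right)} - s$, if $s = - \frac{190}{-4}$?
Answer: $- \frac{827}{2} \approx -413.5$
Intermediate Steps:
$L{\left(g \right)} = 3 - \left(-19 + g\right) \left(13 + g\right)$ ($L{\left(g \right)} = 3 - \left(g + 13\right) \left(g - 19\right) = 3 - \left(13 + g\right) \left(-19 + g\right) = 3 - \left(-19 + g\right) \left(13 + g\right)$)
$s = \frac{95}{2}$ ($s = \left(-190\right) \left(- \frac{1}{4}\right) = \frac{95}{2} \approx 47.5$)
$L{\left(-22 \right)} - s = \left(250 - \left(-22\right)^{2} + 6 \left(-22\right)\right) - \frac{95}{2} = \left(250 - 484 - 132\right) - \frac{95}{2} = -366 - \frac{95}{2} = - \frac{827}{2}$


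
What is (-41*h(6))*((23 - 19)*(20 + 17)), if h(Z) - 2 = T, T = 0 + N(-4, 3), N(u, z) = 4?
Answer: -36408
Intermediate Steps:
T = 4 (T = 0 + 4 = 4)
h(Z) = 6 (h(Z) = 2 + 4 = 6)
(-41*h(6))*((23 - 19)*(20 + 17)) = (-41*6)*((23 - 19)*(20 + 17)) = -984*37 = -246*148 = -36408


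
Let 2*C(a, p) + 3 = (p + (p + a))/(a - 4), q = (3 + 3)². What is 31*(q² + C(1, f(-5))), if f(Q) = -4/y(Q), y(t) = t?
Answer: 601741/15 ≈ 40116.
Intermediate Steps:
q = 36 (q = 6² = 36)
f(Q) = -4/Q
C(a, p) = -3/2 + (a + 2*p)/(2*(-4 + a)) (C(a, p) = -3/2 + ((p + (p + a))/(a - 4))/2 = -3/2 + ((p + (a + p))/(-4 + a))/2 = -3/2 + ((a + 2*p)/(-4 + a))/2 = -3/2 + (a + 2*p)/(2*(-4 + a)))
31*(q² + C(1, f(-5))) = 31*(36² + (6 - 4/(-5) - 1*1)/(-4 + 1)) = 31*(1296 + (6 - 4*(-⅕) - 1)/(-3)) = 31*(1296 - (6 + ⅘ - 1)/3) = 31*(1296 - ⅓*29/5) = 31*(1296 - 29/15) = 31*(19411/15) = 601741/15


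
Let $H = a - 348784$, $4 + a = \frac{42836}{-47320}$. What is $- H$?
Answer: $\frac{4126172749}{11830} \approx 3.4879 \cdot 10^{5}$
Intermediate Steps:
$a = - \frac{58029}{11830}$ ($a = -4 + \frac{42836}{-47320} = -4 + 42836 \left(- \frac{1}{47320}\right) = -4 - \frac{10709}{11830} = - \frac{58029}{11830} \approx -4.9052$)
$H = - \frac{4126172749}{11830}$ ($H = - \frac{58029}{11830} - 348784 = - \frac{4126172749}{11830} \approx -3.4879 \cdot 10^{5}$)
$- H = \left(-1\right) \left(- \frac{4126172749}{11830}\right) = \frac{4126172749}{11830}$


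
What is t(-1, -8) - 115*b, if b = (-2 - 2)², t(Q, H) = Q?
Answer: -1841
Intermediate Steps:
b = 16 (b = (-4)² = 16)
t(-1, -8) - 115*b = -1 - 115*16 = -1 - 1840 = -1841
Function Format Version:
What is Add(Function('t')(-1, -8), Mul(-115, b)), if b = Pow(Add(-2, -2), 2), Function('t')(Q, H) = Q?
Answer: -1841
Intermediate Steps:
b = 16 (b = Pow(-4, 2) = 16)
Add(Function('t')(-1, -8), Mul(-115, b)) = Add(-1, Mul(-115, 16)) = Add(-1, -1840) = -1841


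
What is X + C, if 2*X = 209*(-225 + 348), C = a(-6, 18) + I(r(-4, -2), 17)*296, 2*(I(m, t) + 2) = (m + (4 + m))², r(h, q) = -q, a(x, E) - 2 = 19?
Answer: 43509/2 ≈ 21755.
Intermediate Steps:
a(x, E) = 21 (a(x, E) = 2 + 19 = 21)
I(m, t) = -2 + (4 + 2*m)²/2 (I(m, t) = -2 + (m + (4 + m))²/2 = -2 + (4 + 2*m)²/2)
C = 8901 (C = 21 + (-2 + 2*(2 - 1*(-2))²)*296 = 21 + (-2 + 2*(2 + 2)²)*296 = 21 + (-2 + 2*4²)*296 = 21 + (-2 + 2*16)*296 = 21 + (-2 + 32)*296 = 21 + 30*296 = 21 + 8880 = 8901)
X = 25707/2 (X = (209*(-225 + 348))/2 = (209*123)/2 = (½)*25707 = 25707/2 ≈ 12854.)
X + C = 25707/2 + 8901 = 43509/2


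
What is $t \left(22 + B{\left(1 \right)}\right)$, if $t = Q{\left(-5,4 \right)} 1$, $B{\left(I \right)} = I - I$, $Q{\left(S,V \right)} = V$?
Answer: $88$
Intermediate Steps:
$B{\left(I \right)} = 0$
$t = 4$ ($t = 4 \cdot 1 = 4$)
$t \left(22 + B{\left(1 \right)}\right) = 4 \left(22 + 0\right) = 4 \cdot 22 = 88$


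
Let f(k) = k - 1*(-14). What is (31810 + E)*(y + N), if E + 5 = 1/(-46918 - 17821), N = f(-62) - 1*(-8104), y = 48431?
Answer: 116308082700378/64739 ≈ 1.7966e+9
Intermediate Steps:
f(k) = 14 + k (f(k) = k + 14 = 14 + k)
N = 8056 (N = (14 - 62) - 1*(-8104) = -48 + 8104 = 8056)
E = -323696/64739 (E = -5 + 1/(-46918 - 17821) = -5 + 1/(-64739) = -5 - 1/64739 = -323696/64739 ≈ -5.0000)
(31810 + E)*(y + N) = (31810 - 323696/64739)*(48431 + 8056) = (2059023894/64739)*56487 = 116308082700378/64739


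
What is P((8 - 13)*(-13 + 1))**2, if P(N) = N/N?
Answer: 1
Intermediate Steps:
P(N) = 1
P((8 - 13)*(-13 + 1))**2 = 1**2 = 1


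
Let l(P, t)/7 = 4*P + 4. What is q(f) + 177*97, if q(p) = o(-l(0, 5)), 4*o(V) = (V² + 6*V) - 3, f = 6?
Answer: 69289/4 ≈ 17322.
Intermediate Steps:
l(P, t) = 28 + 28*P (l(P, t) = 7*(4*P + 4) = 7*(4 + 4*P) = 28 + 28*P)
o(V) = -¾ + V²/4 + 3*V/2 (o(V) = ((V² + 6*V) - 3)/4 = (-3 + V² + 6*V)/4 = -¾ + V²/4 + 3*V/2)
q(p) = 613/4 (q(p) = -¾ + (-(28 + 28*0))²/4 + 3*(-(28 + 28*0))/2 = -¾ + (-(28 + 0))²/4 + 3*(-(28 + 0))/2 = -¾ + (-1*28)²/4 + 3*(-1*28)/2 = -¾ + (¼)*(-28)² + (3/2)*(-28) = -¾ + (¼)*784 - 42 = -¾ + 196 - 42 = 613/4)
q(f) + 177*97 = 613/4 + 177*97 = 613/4 + 17169 = 69289/4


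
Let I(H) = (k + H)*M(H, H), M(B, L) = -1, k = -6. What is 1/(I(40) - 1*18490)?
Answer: -1/18524 ≈ -5.3984e-5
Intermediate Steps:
I(H) = 6 - H (I(H) = (-6 + H)*(-1) = 6 - H)
1/(I(40) - 1*18490) = 1/((6 - 1*40) - 1*18490) = 1/((6 - 40) - 18490) = 1/(-34 - 18490) = 1/(-18524) = -1/18524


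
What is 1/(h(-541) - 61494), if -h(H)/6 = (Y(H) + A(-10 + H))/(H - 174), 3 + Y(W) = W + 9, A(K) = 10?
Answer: -143/8794272 ≈ -1.6261e-5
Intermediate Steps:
Y(W) = 6 + W (Y(W) = -3 + (W + 9) = -3 + (9 + W) = 6 + W)
h(H) = -6*(16 + H)/(-174 + H) (h(H) = -6*((6 + H) + 10)/(H - 174) = -6*(16 + H)/(-174 + H))
1/(h(-541) - 61494) = 1/(6*(-16 - 1*(-541))/(-174 - 541) - 61494) = 1/(6*(-16 + 541)/(-715) - 61494) = 1/(6*(-1/715)*525 - 61494) = 1/(-630/143 - 61494) = 1/(-8794272/143) = -143/8794272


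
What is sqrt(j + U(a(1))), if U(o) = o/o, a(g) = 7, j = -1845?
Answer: 2*I*sqrt(461) ≈ 42.942*I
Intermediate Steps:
U(o) = 1
sqrt(j + U(a(1))) = sqrt(-1845 + 1) = sqrt(-1844) = 2*I*sqrt(461)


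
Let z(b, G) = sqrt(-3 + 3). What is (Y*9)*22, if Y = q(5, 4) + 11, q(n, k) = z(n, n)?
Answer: 2178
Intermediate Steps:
z(b, G) = 0 (z(b, G) = sqrt(0) = 0)
q(n, k) = 0
Y = 11 (Y = 0 + 11 = 11)
(Y*9)*22 = (11*9)*22 = 99*22 = 2178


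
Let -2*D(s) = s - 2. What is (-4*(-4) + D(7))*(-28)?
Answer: -378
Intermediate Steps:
D(s) = 1 - s/2 (D(s) = -(s - 2)/2 = -(-2 + s)/2 = 1 - s/2)
(-4*(-4) + D(7))*(-28) = (-4*(-4) + (1 - ½*7))*(-28) = (16 + (1 - 7/2))*(-28) = (16 - 5/2)*(-28) = (27/2)*(-28) = -378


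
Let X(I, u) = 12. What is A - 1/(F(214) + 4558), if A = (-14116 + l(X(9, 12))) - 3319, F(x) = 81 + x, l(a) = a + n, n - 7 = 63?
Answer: -84214110/4853 ≈ -17353.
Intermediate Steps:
n = 70 (n = 7 + 63 = 70)
l(a) = 70 + a (l(a) = a + 70 = 70 + a)
A = -17353 (A = (-14116 + (70 + 12)) - 3319 = (-14116 + 82) - 3319 = -14034 - 3319 = -17353)
A - 1/(F(214) + 4558) = -17353 - 1/((81 + 214) + 4558) = -17353 - 1/(295 + 4558) = -17353 - 1/4853 = -84214110/4853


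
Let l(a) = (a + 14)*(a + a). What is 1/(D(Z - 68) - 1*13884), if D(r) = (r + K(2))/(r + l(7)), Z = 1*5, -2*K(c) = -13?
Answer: -462/6414521 ≈ -7.2024e-5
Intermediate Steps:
K(c) = 13/2 (K(c) = -½*(-13) = 13/2)
Z = 5
l(a) = 2*a*(14 + a) (l(a) = (14 + a)*(2*a) = 2*a*(14 + a))
D(r) = (13/2 + r)/(294 + r) (D(r) = (r + 13/2)/(r + 2*7*(14 + 7)) = (13/2 + r)/(r + 2*7*21) = (13/2 + r)/(r + 294) = (13/2 + r)/(294 + r))
1/(D(Z - 68) - 1*13884) = 1/((13/2 + (5 - 68))/(294 + (5 - 68)) - 1*13884) = 1/((13/2 - 63)/(294 - 63) - 13884) = 1/(-113/2/231 - 13884) = 1/((1/231)*(-113/2) - 13884) = 1/(-113/462 - 13884) = 1/(-6414521/462) = -462/6414521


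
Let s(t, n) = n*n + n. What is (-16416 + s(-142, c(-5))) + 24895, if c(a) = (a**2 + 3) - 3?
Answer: 9129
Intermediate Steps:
c(a) = a**2 (c(a) = (3 + a**2) - 3 = a**2)
s(t, n) = n + n**2 (s(t, n) = n**2 + n = n + n**2)
(-16416 + s(-142, c(-5))) + 24895 = (-16416 + (-5)**2*(1 + (-5)**2)) + 24895 = (-16416 + 25*(1 + 25)) + 24895 = (-16416 + 25*26) + 24895 = (-16416 + 650) + 24895 = -15766 + 24895 = 9129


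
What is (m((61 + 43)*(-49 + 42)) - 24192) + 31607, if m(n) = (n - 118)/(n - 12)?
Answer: 2743973/370 ≈ 7416.1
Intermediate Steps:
m(n) = (-118 + n)/(-12 + n)
(m((61 + 43)*(-49 + 42)) - 24192) + 31607 = ((-118 + (61 + 43)*(-49 + 42))/(-12 + (61 + 43)*(-49 + 42)) - 24192) + 31607 = ((-118 + 104*(-7))/(-12 + 104*(-7)) - 24192) + 31607 = ((-118 - 728)/(-12 - 728) - 24192) + 31607 = (-846/(-740) - 24192) + 31607 = (-1/740*(-846) - 24192) + 31607 = (423/370 - 24192) + 31607 = -8950617/370 + 31607 = 2743973/370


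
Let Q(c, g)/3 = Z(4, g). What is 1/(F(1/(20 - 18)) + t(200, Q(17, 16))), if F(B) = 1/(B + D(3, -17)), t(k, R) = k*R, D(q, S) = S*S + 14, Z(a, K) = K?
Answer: 607/5827202 ≈ 0.00010417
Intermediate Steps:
D(q, S) = 14 + S² (D(q, S) = S² + 14 = 14 + S²)
Q(c, g) = 3*g
t(k, R) = R*k
F(B) = 1/(303 + B) (F(B) = 1/(B + (14 + (-17)²)) = 1/(B + (14 + 289)) = 1/(B + 303) = 1/(303 + B))
1/(F(1/(20 - 18)) + t(200, Q(17, 16))) = 1/(1/(303 + 1/(20 - 18)) + (3*16)*200) = 1/(1/(303 + 1/2) + 48*200) = 1/(1/(303 + ½) + 9600) = 1/(1/(607/2) + 9600) = 1/(2/607 + 9600) = 1/(5827202/607) = 607/5827202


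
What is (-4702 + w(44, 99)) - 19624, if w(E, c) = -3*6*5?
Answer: -24416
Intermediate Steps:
w(E, c) = -90 (w(E, c) = -18*5 = -90)
(-4702 + w(44, 99)) - 19624 = (-4702 - 90) - 19624 = -4792 - 19624 = -24416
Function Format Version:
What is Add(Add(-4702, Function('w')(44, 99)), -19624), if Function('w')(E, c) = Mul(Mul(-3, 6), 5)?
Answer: -24416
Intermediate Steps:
Function('w')(E, c) = -90 (Function('w')(E, c) = Mul(-18, 5) = -90)
Add(Add(-4702, Function('w')(44, 99)), -19624) = Add(Add(-4702, -90), -19624) = Add(-4792, -19624) = -24416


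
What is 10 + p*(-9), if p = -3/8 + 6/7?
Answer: 317/56 ≈ 5.6607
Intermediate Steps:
p = 27/56 (p = -3*⅛ + 6*(⅐) = -3/8 + 6/7 = 27/56 ≈ 0.48214)
10 + p*(-9) = 10 + (27/56)*(-9) = 10 - 243/56 = 317/56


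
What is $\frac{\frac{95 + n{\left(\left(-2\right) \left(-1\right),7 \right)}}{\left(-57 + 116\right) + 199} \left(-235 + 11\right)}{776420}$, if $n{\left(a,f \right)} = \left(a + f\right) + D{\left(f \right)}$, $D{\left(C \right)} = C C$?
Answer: $- \frac{1428}{8346515} \approx -0.00017109$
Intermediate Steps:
$D{\left(C \right)} = C^{2}$
$n{\left(a,f \right)} = a + f + f^{2}$ ($n{\left(a,f \right)} = \left(a + f\right) + f^{2} = a + f + f^{2}$)
$\frac{\frac{95 + n{\left(\left(-2\right) \left(-1\right),7 \right)}}{\left(-57 + 116\right) + 199} \left(-235 + 11\right)}{776420} = \frac{\frac{95 + \left(\left(-2\right) \left(-1\right) + 7 + 7^{2}\right)}{\left(-57 + 116\right) + 199} \left(-235 + 11\right)}{776420} = \frac{95 + \left(2 + 7 + 49\right)}{59 + 199} \left(-224\right) \frac{1}{776420} = \frac{95 + 58}{258} \left(-224\right) \frac{1}{776420} = 153 \cdot \frac{1}{258} \left(-224\right) \frac{1}{776420} = \frac{51}{86} \left(-224\right) \frac{1}{776420} = \left(- \frac{5712}{43}\right) \frac{1}{776420} = - \frac{1428}{8346515}$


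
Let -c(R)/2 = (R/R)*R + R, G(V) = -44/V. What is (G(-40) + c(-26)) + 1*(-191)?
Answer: -859/10 ≈ -85.900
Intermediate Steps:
c(R) = -4*R (c(R) = -2*((R/R)*R + R) = -2*(1*R + R) = -2*(R + R) = -4*R)
(G(-40) + c(-26)) + 1*(-191) = (-44/(-40) - 4*(-26)) + 1*(-191) = (-44*(-1/40) + 104) - 191 = (11/10 + 104) - 191 = 1051/10 - 191 = -859/10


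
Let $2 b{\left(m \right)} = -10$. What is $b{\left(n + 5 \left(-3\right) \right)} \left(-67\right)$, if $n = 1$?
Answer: $335$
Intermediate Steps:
$b{\left(m \right)} = -5$ ($b{\left(m \right)} = \frac{1}{2} \left(-10\right) = -5$)
$b{\left(n + 5 \left(-3\right) \right)} \left(-67\right) = \left(-5\right) \left(-67\right) = 335$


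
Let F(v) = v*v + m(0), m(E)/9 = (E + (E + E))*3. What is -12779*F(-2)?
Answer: -51116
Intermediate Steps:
m(E) = 81*E (m(E) = 9*((E + (E + E))*3) = 9*((E + 2*E)*3) = 9*((3*E)*3) = 9*(9*E) = 81*E)
F(v) = v² (F(v) = v*v + 81*0 = v² + 0 = v²)
-12779*F(-2) = -12779*(-2)² = -12779*4 = -51116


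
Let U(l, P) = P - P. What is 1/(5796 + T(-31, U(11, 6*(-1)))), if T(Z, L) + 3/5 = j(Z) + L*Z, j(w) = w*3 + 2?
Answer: 5/28522 ≈ 0.00017530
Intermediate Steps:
U(l, P) = 0
j(w) = 2 + 3*w (j(w) = 3*w + 2 = 2 + 3*w)
T(Z, L) = 7/5 + 3*Z + L*Z (T(Z, L) = -⅗ + ((2 + 3*Z) + L*Z) = -⅗ + (2 + 3*Z + L*Z) = 7/5 + 3*Z + L*Z)
1/(5796 + T(-31, U(11, 6*(-1)))) = 1/(5796 + (7/5 + 3*(-31) + 0*(-31))) = 1/(5796 + (7/5 - 93 + 0)) = 1/(5796 - 458/5) = 1/(28522/5) = 5/28522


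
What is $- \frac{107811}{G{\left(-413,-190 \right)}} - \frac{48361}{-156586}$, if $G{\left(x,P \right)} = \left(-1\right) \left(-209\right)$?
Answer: $- \frac{1533780527}{2975134} \approx -515.53$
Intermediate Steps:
$G{\left(x,P \right)} = 209$
$- \frac{107811}{G{\left(-413,-190 \right)}} - \frac{48361}{-156586} = - \frac{107811}{209} - \frac{48361}{-156586} = \left(-107811\right) \frac{1}{209} - - \frac{48361}{156586} = - \frac{9801}{19} + \frac{48361}{156586} = - \frac{1533780527}{2975134}$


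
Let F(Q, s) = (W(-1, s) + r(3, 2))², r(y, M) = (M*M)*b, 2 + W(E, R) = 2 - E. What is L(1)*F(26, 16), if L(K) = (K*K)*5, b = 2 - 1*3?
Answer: 45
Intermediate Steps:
W(E, R) = -E (W(E, R) = -2 + (2 - E) = -E)
b = -1 (b = 2 - 3 = -1)
r(y, M) = -M² (r(y, M) = (M*M)*(-1) = M²*(-1) = -M²)
L(K) = 5*K² (L(K) = K²*5 = 5*K²)
F(Q, s) = 9 (F(Q, s) = (-1*(-1) - 1*2²)² = (1 - 1*4)² = (1 - 4)² = (-3)² = 9)
L(1)*F(26, 16) = (5*1²)*9 = (5*1)*9 = 5*9 = 45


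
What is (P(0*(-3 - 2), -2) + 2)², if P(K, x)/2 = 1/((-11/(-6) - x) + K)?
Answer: 3364/529 ≈ 6.3592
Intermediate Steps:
P(K, x) = 2/(11/6 + K - x) (P(K, x) = 2/((-11/(-6) - x) + K) = 2/((-11*(-⅙) - x) + K) = 2/((11/6 - x) + K) = 2/(11/6 + K - x))
(P(0*(-3 - 2), -2) + 2)² = (12/(11 - 6*(-2) + 6*(0*(-3 - 2))) + 2)² = (12/(11 + 12 + 6*(0*(-5))) + 2)² = (12/(11 + 12 + 6*0) + 2)² = (12/(11 + 12 + 0) + 2)² = (12/23 + 2)² = (58/23)² = 3364/529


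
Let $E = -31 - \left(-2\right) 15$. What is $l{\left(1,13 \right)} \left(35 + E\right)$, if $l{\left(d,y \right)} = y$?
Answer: $442$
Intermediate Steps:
$E = -1$ ($E = -31 - -30 = -31 + 30 = -1$)
$l{\left(1,13 \right)} \left(35 + E\right) = 13 \left(35 - 1\right) = 13 \cdot 34 = 442$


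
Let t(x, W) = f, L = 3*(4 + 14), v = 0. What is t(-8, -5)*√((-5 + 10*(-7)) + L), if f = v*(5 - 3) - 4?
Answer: -4*I*√21 ≈ -18.33*I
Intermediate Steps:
L = 54 (L = 3*18 = 54)
f = -4 (f = 0*(5 - 3) - 4 = 0*2 - 4 = 0 - 4 = -4)
t(x, W) = -4
t(-8, -5)*√((-5 + 10*(-7)) + L) = -4*√((-5 + 10*(-7)) + 54) = -4*√((-5 - 70) + 54) = -4*√(-75 + 54) = -4*I*√21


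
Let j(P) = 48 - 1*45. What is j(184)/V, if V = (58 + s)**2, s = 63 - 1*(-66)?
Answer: 3/34969 ≈ 8.5790e-5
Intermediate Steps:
s = 129 (s = 63 + 66 = 129)
j(P) = 3 (j(P) = 48 - 45 = 3)
V = 34969 (V = (58 + 129)**2 = 187**2 = 34969)
j(184)/V = 3/34969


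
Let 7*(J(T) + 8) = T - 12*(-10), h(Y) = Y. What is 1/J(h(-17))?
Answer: 7/47 ≈ 0.14894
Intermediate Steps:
J(T) = 64/7 + T/7 (J(T) = -8 + (T - 12*(-10))/7 = -8 + (T - 1*(-120))/7 = -8 + (T + 120)/7 = -8 + (120 + T)/7 = -8 + (120/7 + T/7) = 64/7 + T/7)
1/J(h(-17)) = 1/(64/7 + (1/7)*(-17)) = 1/(64/7 - 17/7) = 1/(47/7) = 7/47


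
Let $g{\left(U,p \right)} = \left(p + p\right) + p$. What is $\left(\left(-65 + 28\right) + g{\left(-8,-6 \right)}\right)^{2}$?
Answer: $3025$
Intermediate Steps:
$g{\left(U,p \right)} = 3 p$ ($g{\left(U,p \right)} = 2 p + p = 3 p$)
$\left(\left(-65 + 28\right) + g{\left(-8,-6 \right)}\right)^{2} = \left(\left(-65 + 28\right) + 3 \left(-6\right)\right)^{2} = \left(-37 - 18\right)^{2} = \left(-55\right)^{2} = 3025$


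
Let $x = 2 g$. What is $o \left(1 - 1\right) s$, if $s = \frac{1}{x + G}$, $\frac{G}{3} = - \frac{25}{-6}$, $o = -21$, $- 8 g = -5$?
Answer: $0$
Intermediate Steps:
$g = \frac{5}{8}$ ($g = \left(- \frac{1}{8}\right) \left(-5\right) = \frac{5}{8} \approx 0.625$)
$x = \frac{5}{4}$ ($x = 2 \cdot \frac{5}{8} = \frac{5}{4} \approx 1.25$)
$G = \frac{25}{2}$ ($G = 3 \left(- \frac{25}{-6}\right) = 3 \left(\left(-25\right) \left(- \frac{1}{6}\right)\right) = 3 \cdot \frac{25}{6} = \frac{25}{2} \approx 12.5$)
$s = \frac{4}{55}$ ($s = \frac{1}{\frac{5}{4} + \frac{25}{2}} = \frac{1}{\frac{55}{4}} = \frac{4}{55} \approx 0.072727$)
$o \left(1 - 1\right) s = - 21 \left(1 - 1\right) \frac{4}{55} = - 21 \cdot 0 \cdot \frac{4}{55} = \left(-21\right) 0 = 0$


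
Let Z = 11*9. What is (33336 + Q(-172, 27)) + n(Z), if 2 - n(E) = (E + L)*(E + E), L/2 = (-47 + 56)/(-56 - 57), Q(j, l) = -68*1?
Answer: 1548048/113 ≈ 13700.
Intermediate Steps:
Q(j, l) = -68
Z = 99
L = -18/113 (L = 2*((-47 + 56)/(-56 - 57)) = 2*(9/(-113)) = 2*(9*(-1/113)) = 2*(-9/113) = -18/113 ≈ -0.15929)
n(E) = 2 - 2*E*(-18/113 + E) (n(E) = 2 - (E - 18/113)*(E + E) = 2 - (-18/113 + E)*2*E = 2 - 2*E*(-18/113 + E))
(33336 + Q(-172, 27)) + n(Z) = (33336 - 68) + (2 - 2*99**2 + (36/113)*99) = 33268 + (2 - 2*9801 + 3564/113) = 33268 + (2 - 19602 + 3564/113) = 33268 - 2211236/113 = 1548048/113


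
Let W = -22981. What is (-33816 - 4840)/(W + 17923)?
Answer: 19328/2529 ≈ 7.6425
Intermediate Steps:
(-33816 - 4840)/(W + 17923) = (-33816 - 4840)/(-22981 + 17923) = -38656/(-5058) = -38656*(-1/5058) = 19328/2529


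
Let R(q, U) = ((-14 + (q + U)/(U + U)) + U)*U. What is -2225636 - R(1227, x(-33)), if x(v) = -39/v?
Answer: -269374428/121 ≈ -2.2262e+6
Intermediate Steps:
R(q, U) = U*(-14 + U + (U + q)/(2*U)) (R(q, U) = ((-14 + (U + q)/((2*U))) + U)*U = ((-14 + (U + q)*(1/(2*U))) + U)*U = ((-14 + (U + q)/(2*U)) + U)*U = (-14 + U + (U + q)/(2*U))*U = U*(-14 + U + (U + q)/(2*U)))
-2225636 - R(1227, x(-33)) = -2225636 - ((-39/(-33))² + (½)*1227 - (-1053)/(2*(-33))) = -2225636 - ((-39*(-1/33))² + 1227/2 - (-1053)*(-1)/(2*33)) = -2225636 - ((13/11)² + 1227/2 - 27/2*13/11) = -2225636 - (169/121 + 1227/2 - 351/22) = -2225636 - 1*72472/121 = -2225636 - 72472/121 = -269374428/121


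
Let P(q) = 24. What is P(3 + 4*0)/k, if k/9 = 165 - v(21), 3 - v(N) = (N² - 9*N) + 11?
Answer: 8/1275 ≈ 0.0062745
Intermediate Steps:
v(N) = -8 - N² + 9*N (v(N) = 3 - ((N² - 9*N) + 11) = 3 - (11 + N² - 9*N) = 3 + (-11 - N² + 9*N) = -8 - N² + 9*N)
k = 3825 (k = 9*(165 - (-8 - 1*21² + 9*21)) = 9*(165 - (-8 - 1*441 + 189)) = 9*(165 - (-8 - 441 + 189)) = 9*(165 - 1*(-260)) = 9*(165 + 260) = 9*425 = 3825)
P(3 + 4*0)/k = 24/3825 = 24*(1/3825) = 8/1275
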